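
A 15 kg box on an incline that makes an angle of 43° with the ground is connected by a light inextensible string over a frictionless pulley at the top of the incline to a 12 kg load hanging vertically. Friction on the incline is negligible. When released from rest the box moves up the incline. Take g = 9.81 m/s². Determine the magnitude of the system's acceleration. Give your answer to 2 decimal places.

0.64 m/s²

For the box on the incline: the weight component along the slope is m₁g sin 43° = 15 × 9.81 × 0.6820 = 100.356 N and the normal force is N = m₁g cos 43° = 107.619 N.
Newton's second law for the box (up-slope positive): T − 100.356 = 15 a. For the hanging load (downward positive): 12 × 9.81 − T = 12 a.
Adding the two equations eliminates T: 17.364 = 27 a, so a = 0.6431 m/s².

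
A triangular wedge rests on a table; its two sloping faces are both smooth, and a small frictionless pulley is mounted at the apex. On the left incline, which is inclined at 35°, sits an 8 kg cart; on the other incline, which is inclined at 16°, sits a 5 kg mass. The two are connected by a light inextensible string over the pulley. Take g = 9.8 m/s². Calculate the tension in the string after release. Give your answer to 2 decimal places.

Resolve each weight along its own incline: the 8 kg mass has component 8 × 9.8 × sin 35° = 44.968 N down its slope, and the 5 kg mass has 5 × 9.8 × sin 16° = 13.506 N down its slope.
The 8 kg side's 44.968 N exceeds the other side's 13.506 N, so that mass slides down and the 5 kg mass slides up. Taking that direction as positive, Newton's second law for the whole system gives 44.968 − 13.506 = (8 + 5) a, so a = 31.462 / 13 = 2.4202 m/s².
For the 5 kg mass (up-slope positive): T − 13.506 = 5 × 2.4202, so T = 25.607 N.

25.61 N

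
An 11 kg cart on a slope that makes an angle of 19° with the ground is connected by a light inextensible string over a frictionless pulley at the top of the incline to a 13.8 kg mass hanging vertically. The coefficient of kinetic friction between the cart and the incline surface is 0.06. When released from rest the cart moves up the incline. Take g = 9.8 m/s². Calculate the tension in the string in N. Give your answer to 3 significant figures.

82.9 N

For the cart on the incline: the weight component along the slope is m₁g sin 19° = 11 × 9.8 × 0.3256 = 35.100 N and the normal force is N = m₁g cos 19° = 101.927 N.
Kinetic friction opposes the cart's motion up the incline: f = μN = 0.06 × 101.927 = 6.116 N acting down the slope.
Newton's second law for the cart (up-slope positive): T − 35.100 − 6.116 = 11 a. For the hanging mass (downward positive): 13.8 × 9.8 − T = 13.8 a.
Adding the two equations eliminates T: 94.024 = 24.8 a, so a = 3.7913 m/s².
Then from the hanging mass's equation, T = 13.8 × (9.8 − 3.7913) = 82.920 N.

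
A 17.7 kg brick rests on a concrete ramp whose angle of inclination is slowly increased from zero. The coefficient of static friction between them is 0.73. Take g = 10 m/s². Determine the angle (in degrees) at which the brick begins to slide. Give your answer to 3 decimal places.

36.129°

At the threshold of sliding, static friction is at its maximum μ_s N and exactly balances the weight component along the incline: mg sin θ = μ_s mg cos θ.
Hence tan θ = μ_s = 0.73, so θ = arctan(0.73) = 36.1294°.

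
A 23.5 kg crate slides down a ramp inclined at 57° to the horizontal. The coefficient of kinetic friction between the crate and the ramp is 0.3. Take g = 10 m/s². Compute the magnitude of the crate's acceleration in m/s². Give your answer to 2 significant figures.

Resolving the weight along the incline: the component pulling the crate down the slope is mg sin 57° = 23.5 × 10 × 0.8387 = 197.095 N, and the normal force is N = mg cos 57° = 23.5 × 10 × 0.5446 = 127.981 N.
Kinetic friction acts up the slope with magnitude f = μN = 0.3 × 127.981 = 38.394 N.
Net force along the incline is 197.095 − 38.394 = 158.701 N, so a = 158.701 / 23.5 = 6.7532 m/s².

6.8 m/s²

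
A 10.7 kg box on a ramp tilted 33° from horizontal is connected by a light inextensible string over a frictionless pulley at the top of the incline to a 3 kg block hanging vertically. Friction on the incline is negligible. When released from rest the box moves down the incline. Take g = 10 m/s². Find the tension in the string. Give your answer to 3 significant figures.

36.2 N

For the box on the incline: the weight component along the slope is m₁g sin 33° = 10.7 × 10 × 0.5446 = 58.272 N and the normal force is N = m₁g cos 33° = 89.738 N.
Newton's second law for the box (down-slope positive): 58.272 − T = 10.7 a. For the hanging block (upward positive): T − 3 × 10 = 3 a.
Adding the two equations eliminates T: 28.272 = 13.7 a, so a = 2.0636 m/s².
Then from the hanging block's equation, T = 3 × (10 + 2.0636) = 36.191 N.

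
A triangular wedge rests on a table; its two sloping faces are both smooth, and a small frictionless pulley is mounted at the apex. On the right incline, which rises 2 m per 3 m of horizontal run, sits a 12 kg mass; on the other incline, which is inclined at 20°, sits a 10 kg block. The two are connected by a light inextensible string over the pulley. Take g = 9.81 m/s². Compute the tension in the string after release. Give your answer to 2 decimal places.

47.98 N

Resolve each weight along its own incline: the 12 kg mass has component 12 × 9.81 × sin 33.69° = 65.299 N down its slope, and the 10 kg mass has 10 × 9.81 × sin 20° = 33.552 N down its slope.
The 12 kg side's 65.299 N exceeds the other side's 33.552 N, so that mass slides down and the 10 kg mass slides up. Taking that direction as positive, Newton's second law for the whole system gives 65.299 − 33.552 = (12 + 10) a, so a = 31.747 / 22 = 1.4430 m/s².
For the 10 kg mass (up-slope positive): T − 33.552 = 10 × 1.4430, so T = 47.982 N.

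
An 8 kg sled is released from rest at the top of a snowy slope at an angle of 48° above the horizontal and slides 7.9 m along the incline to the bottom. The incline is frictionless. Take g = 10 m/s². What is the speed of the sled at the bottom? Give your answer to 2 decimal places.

10.84 m/s

The weight component along the incline is mg sin 48° = 59.452 N and the normal force is N = mg cos 48° = 53.530 N.
With no friction, a = g sin 48° = 7.4314 m/s².
Starting from rest over a distance of 7.9 m, v² = 2aL = 2 × 7.4314 × 7.9 = 117.4161, so v = 10.8359 m/s.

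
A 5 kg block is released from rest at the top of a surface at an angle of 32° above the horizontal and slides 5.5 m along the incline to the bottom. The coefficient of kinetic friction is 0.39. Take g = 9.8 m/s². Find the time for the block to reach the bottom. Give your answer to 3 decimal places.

The weight component along the incline is mg sin 32° = 25.966 N and the normal force is N = mg cos 32° = 41.554 N.
Friction up the slope is f = μN = 0.39 × 41.554 = 16.206 N, so the net downslope force is 25.966 − 16.206 = 9.760 N and a = 9.760 / 5 = 1.9520 m/s².
Starting from rest, L = ½at², so t = √(2L/a) = √(2 × 5.5 / 1.9520) = 2.3739 s.

2.374 s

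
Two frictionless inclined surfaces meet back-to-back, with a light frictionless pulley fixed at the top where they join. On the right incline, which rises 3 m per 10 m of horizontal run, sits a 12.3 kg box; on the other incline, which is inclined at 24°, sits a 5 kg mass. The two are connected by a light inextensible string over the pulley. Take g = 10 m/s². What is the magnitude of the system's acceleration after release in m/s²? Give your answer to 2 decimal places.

0.87 m/s²

Resolve each weight along its own incline: the 12.3 kg mass has component 12.3 × 10 × sin 16.70° = 35.344 N down its slope, and the 5 kg mass has 5 × 10 × sin 24° = 20.337 N down its slope.
The 12.3 kg side's 35.344 N exceeds the other side's 20.337 N, so that mass slides down and the 5 kg mass slides up. Taking that direction as positive, Newton's second law for the whole system gives 35.344 − 20.337 = (12.3 + 5) a, so a = 15.007 / 17.3 = 0.8675 m/s².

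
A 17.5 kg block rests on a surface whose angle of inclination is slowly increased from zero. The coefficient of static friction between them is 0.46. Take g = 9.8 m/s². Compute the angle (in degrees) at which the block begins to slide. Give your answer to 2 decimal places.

24.70°

At the threshold of sliding, static friction is at its maximum μ_s N and exactly balances the weight component along the incline: mg sin θ = μ_s mg cos θ.
Hence tan θ = μ_s = 0.46, so θ = arctan(0.46) = 24.7024°.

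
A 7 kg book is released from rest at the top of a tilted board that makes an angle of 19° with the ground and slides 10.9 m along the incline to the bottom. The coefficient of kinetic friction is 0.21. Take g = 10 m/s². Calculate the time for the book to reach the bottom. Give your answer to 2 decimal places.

The weight component along the incline is mg sin 19° = 22.790 N and the normal force is N = mg cos 19° = 66.186 N.
Friction up the slope is f = μN = 0.21 × 66.186 = 13.899 N, so the net downslope force is 22.790 − 13.899 = 8.891 N and a = 8.891 / 7 = 1.2701 m/s².
Starting from rest, L = ½at², so t = √(2L/a) = √(2 × 10.9 / 1.2701) = 4.1429 s.

4.14 s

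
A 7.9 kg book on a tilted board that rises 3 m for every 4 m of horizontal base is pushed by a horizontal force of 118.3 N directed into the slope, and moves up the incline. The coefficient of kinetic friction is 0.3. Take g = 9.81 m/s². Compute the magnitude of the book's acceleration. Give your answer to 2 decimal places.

The horizontal push has components F cos 36.87° = 118.3 × 0.8000 = 94.640 N up the incline and F sin 36.87° = 118.3 × 0.6000 = 70.980 N pressing into the surface.
The normal force is therefore N = mg cos 36.87° + F sin 36.87° = 61.999 + 70.980 = 132.979 N, and kinetic friction down the slope is μN = 0.3 × 132.979 = 39.894 N.
Along the incline: F cos 36.87° − mg sin 36.87° − μN = ma, so 94.640 − 46.499 − 39.894 = 7.9 a, giving a = 1.0439 m/s².

1.04 m/s²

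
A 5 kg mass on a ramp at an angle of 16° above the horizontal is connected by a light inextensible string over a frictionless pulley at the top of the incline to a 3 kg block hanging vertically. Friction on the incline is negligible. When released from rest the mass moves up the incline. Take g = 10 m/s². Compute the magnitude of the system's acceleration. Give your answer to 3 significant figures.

2.03 m/s²

For the mass on the incline: the weight component along the slope is m₁g sin 16° = 5 × 10 × 0.2756 = 13.780 N and the normal force is N = m₁g cos 16° = 48.063 N.
Newton's second law for the mass (up-slope positive): T − 13.780 = 5 a. For the hanging block (downward positive): 3 × 10 − T = 3 a.
Adding the two equations eliminates T: 16.220 = 8 a, so a = 2.0275 m/s².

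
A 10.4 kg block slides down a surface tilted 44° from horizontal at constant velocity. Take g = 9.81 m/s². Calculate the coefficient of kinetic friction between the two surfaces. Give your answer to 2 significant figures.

At constant velocity the net force along the incline is zero: mg sin 44° = μ mg cos 44°.
So μ = tan 44° = 0.6947 / 0.7193 = 0.9658.

0.97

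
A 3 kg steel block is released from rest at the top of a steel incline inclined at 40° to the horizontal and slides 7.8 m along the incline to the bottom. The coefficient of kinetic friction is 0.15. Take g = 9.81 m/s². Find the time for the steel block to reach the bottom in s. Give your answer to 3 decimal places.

1.736 s

The weight component along the incline is mg sin 40° = 18.917 N and the normal force is N = mg cos 40° = 22.545 N.
Friction up the slope is f = μN = 0.15 × 22.545 = 3.382 N, so the net downslope force is 18.917 − 3.382 = 15.535 N and a = 15.535 / 3 = 5.1783 m/s².
Starting from rest, L = ½at², so t = √(2L/a) = √(2 × 7.8 / 5.1783) = 1.7357 s.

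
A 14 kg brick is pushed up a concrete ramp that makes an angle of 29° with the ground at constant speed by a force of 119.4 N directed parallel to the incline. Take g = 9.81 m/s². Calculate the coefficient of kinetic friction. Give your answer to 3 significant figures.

0.440

At constant speed ΣF = 0 along the incline. The applied 119.4 N acts up the slope; the weight component mg sin 29° = 66.584 N and kinetic friction μN both act down the slope.
So 119.4 = 66.584 + μ × 120.120, giving μ = (119.4 − 66.584) / 120.120 = 0.4397.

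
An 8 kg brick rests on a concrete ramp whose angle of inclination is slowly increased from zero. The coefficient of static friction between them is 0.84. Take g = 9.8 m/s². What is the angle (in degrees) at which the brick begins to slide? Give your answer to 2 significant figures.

40°

At the threshold of sliding, static friction is at its maximum μ_s N and exactly balances the weight component along the incline: mg sin θ = μ_s mg cos θ.
Hence tan θ = μ_s = 0.84, so θ = arctan(0.84) = 40.0303°.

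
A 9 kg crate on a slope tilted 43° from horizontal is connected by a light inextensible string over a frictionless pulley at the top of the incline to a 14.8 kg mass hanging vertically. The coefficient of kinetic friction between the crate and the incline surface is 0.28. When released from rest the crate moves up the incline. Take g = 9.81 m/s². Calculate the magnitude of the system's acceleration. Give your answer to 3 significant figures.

2.81 m/s²

For the crate on the incline: the weight component along the slope is m₁g sin 43° = 9 × 9.81 × 0.6820 = 60.214 N and the normal force is N = m₁g cos 43° = 64.571 N.
Kinetic friction opposes the crate's motion up the incline: f = μN = 0.28 × 64.571 = 18.080 N acting down the slope.
Newton's second law for the crate (up-slope positive): T − 60.214 − 18.080 = 9 a. For the hanging mass (downward positive): 14.8 × 9.81 − T = 14.8 a.
Adding the two equations eliminates T: 66.894 = 23.8 a, so a = 2.8107 m/s².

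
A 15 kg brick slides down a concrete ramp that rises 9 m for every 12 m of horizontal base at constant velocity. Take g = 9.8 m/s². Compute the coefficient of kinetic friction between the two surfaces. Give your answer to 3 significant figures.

0.750

At constant velocity the net force along the incline is zero: mg sin 36.87° = μ mg cos 36.87°.
So μ = tan 36.87° = 0.6000 / 0.8000 = 0.7500.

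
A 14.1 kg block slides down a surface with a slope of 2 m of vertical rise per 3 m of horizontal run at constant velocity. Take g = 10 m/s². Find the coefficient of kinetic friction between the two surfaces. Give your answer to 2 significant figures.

0.67

At constant velocity the net force along the incline is zero: mg sin 33.69° = μ mg cos 33.69°.
So μ = tan 33.69° = 0.5547 / 0.8321 = 0.6666.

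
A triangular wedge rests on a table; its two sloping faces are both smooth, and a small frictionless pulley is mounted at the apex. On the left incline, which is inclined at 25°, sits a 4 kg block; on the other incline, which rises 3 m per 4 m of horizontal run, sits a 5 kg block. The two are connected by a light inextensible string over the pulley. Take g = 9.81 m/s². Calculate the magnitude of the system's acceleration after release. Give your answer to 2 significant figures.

Resolve each weight along its own incline: the 4 kg mass has component 4 × 9.81 × sin 25° = 16.584 N down its slope, and the 5 kg mass has 5 × 9.81 × sin 36.87° = 29.430 N down its slope.
The 5 kg side's 29.430 N exceeds the other side's 16.584 N, so that mass slides down and the 4 kg mass slides up. Taking that direction as positive, Newton's second law for the whole system gives 29.430 − 16.584 = (4 + 5) a, so a = 12.846 / 9 = 1.4273 m/s².

1.4 m/s²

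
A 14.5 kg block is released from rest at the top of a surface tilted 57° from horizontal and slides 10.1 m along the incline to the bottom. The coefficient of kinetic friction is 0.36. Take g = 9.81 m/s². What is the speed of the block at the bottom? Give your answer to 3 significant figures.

11.3 m/s

The weight component along the incline is mg sin 57° = 119.297 N and the normal force is N = mg cos 57° = 77.472 N.
Friction up the slope is f = μN = 0.36 × 77.472 = 27.890 N, so the net downslope force is 119.297 − 27.890 = 91.407 N and a = 91.407 / 14.5 = 6.3039 m/s².
Starting from rest over a distance of 10.1 m, v² = 2aL = 2 × 6.3039 × 10.1 = 127.3388, so v = 11.2844 m/s.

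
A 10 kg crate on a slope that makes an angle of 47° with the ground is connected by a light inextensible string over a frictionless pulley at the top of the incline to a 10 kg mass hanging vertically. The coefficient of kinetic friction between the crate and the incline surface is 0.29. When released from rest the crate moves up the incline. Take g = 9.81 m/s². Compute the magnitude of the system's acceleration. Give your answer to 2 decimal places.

0.35 m/s²

For the crate on the incline: the weight component along the slope is m₁g sin 47° = 10 × 9.81 × 0.7314 = 71.750 N and the normal force is N = m₁g cos 47° = 66.904 N.
Kinetic friction opposes the crate's motion up the incline: f = μN = 0.29 × 66.904 = 19.402 N acting down the slope.
Newton's second law for the crate (up-slope positive): T − 71.750 − 19.402 = 10 a. For the hanging mass (downward positive): 10 × 9.81 − T = 10 a.
Adding the two equations eliminates T: 6.948 = 20 a, so a = 0.3474 m/s².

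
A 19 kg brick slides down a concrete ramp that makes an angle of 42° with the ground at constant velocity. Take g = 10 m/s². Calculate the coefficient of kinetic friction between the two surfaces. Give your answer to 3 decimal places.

At constant velocity the net force along the incline is zero: mg sin 42° = μ mg cos 42°.
So μ = tan 42° = 0.6691 / 0.7431 = 0.9004.

0.900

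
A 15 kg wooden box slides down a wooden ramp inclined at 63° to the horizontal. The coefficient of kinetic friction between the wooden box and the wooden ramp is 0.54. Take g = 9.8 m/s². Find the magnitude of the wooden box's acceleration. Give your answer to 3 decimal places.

6.329 m/s²

Resolving the weight along the incline: the component pulling the wooden box down the slope is mg sin 63° = 15 × 9.8 × 0.8910 = 130.977 N, and the normal force is N = mg cos 63° = 15 × 9.8 × 0.4540 = 66.738 N.
Kinetic friction acts up the slope with magnitude f = μN = 0.54 × 66.738 = 36.039 N.
Net force along the incline is 130.977 − 36.039 = 94.938 N, so a = 94.938 / 15 = 6.3292 m/s².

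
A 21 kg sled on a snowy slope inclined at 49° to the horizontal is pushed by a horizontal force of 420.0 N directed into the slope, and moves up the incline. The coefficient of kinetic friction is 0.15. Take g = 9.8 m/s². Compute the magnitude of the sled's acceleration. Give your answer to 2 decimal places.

2.50 m/s²

The horizontal push has components F cos 49° = 420.0 × 0.6561 = 275.562 N up the incline and F sin 49° = 420.0 × 0.7547 = 316.974 N pressing into the surface.
The normal force is therefore N = mg cos 49° + F sin 49° = 135.025 + 316.974 = 451.999 N, and kinetic friction down the slope is μN = 0.15 × 451.999 = 67.800 N.
Along the incline: F cos 49° − mg sin 49° − μN = ma, so 275.562 − 155.317 − 67.800 = 21 a, giving a = 2.4974 m/s².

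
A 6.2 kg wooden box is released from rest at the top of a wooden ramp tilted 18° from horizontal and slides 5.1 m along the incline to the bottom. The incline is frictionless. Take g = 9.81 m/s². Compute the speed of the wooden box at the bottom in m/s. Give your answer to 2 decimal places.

5.56 m/s

The weight component along the incline is mg sin 18° = 18.795 N and the normal force is N = mg cos 18° = 57.845 N.
With no friction, a = g sin 18° = 3.0315 m/s².
Starting from rest over a distance of 5.1 m, v² = 2aL = 2 × 3.0315 × 5.1 = 30.9213, so v = 5.5607 m/s.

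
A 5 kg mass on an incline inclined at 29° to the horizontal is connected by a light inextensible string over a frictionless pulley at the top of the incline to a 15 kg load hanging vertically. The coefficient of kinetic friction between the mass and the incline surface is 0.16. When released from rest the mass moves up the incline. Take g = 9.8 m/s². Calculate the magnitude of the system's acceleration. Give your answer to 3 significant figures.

For the mass on the incline: the weight component along the slope is m₁g sin 29° = 5 × 9.8 × 0.4848 = 23.755 N and the normal force is N = m₁g cos 29° = 42.856 N.
Kinetic friction opposes the mass's motion up the incline: f = μN = 0.16 × 42.856 = 6.857 N acting down the slope.
Newton's second law for the mass (up-slope positive): T − 23.755 − 6.857 = 5 a. For the hanging load (downward positive): 15 × 9.8 − T = 15 a.
Adding the two equations eliminates T: 116.388 = 20 a, so a = 5.8194 m/s².

5.82 m/s²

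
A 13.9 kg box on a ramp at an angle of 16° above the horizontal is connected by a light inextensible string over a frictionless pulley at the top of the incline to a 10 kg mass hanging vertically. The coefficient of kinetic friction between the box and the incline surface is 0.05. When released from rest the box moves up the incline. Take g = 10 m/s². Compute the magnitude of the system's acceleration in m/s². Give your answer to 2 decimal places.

For the box on the incline: the weight component along the slope is m₁g sin 16° = 13.9 × 10 × 0.2756 = 38.308 N and the normal force is N = m₁g cos 16° = 133.615 N.
Kinetic friction opposes the box's motion up the incline: f = μN = 0.05 × 133.615 = 6.681 N acting down the slope.
Newton's second law for the box (up-slope positive): T − 38.308 − 6.681 = 13.9 a. For the hanging mass (downward positive): 10 × 10 − T = 10 a.
Adding the two equations eliminates T: 55.011 = 23.9 a, so a = 2.3017 m/s².

2.30 m/s²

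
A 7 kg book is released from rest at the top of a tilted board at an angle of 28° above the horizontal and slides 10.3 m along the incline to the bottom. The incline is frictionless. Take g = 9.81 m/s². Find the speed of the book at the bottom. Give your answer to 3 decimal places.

The weight component along the incline is mg sin 28° = 32.239 N and the normal force is N = mg cos 28° = 60.632 N.
With no friction, a = g sin 28° = 4.6055 m/s².
Starting from rest over a distance of 10.3 m, v² = 2aL = 2 × 4.6055 × 10.3 = 94.8733, so v = 9.7403 m/s.

9.740 m/s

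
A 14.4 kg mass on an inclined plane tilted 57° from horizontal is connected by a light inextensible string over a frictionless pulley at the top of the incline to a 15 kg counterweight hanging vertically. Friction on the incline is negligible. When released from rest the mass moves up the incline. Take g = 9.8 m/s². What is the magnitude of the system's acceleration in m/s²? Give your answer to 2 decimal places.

For the mass on the incline: the weight component along the slope is m₁g sin 57° = 14.4 × 9.8 × 0.8387 = 118.357 N and the normal force is N = m₁g cos 57° = 76.859 N.
Newton's second law for the mass (up-slope positive): T − 118.357 = 14.4 a. For the hanging counterweight (downward positive): 15 × 9.8 − T = 15 a.
Adding the two equations eliminates T: 28.643 = 29.4 a, so a = 0.9743 m/s².

0.97 m/s²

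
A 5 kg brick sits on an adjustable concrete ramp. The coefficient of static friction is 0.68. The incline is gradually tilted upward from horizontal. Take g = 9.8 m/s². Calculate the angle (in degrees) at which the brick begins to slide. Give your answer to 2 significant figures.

At the threshold of sliding, static friction is at its maximum μ_s N and exactly balances the weight component along the incline: mg sin θ = μ_s mg cos θ.
Hence tan θ = μ_s = 0.68, so θ = arctan(0.68) = 34.2157°.

34°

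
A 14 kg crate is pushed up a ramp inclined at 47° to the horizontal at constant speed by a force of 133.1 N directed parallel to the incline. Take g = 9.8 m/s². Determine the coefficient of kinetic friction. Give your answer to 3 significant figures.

0.350

At constant speed ΣF = 0 along the incline. The applied 133.1 N acts up the slope; the weight component mg sin 47° = 100.342 N and kinetic friction μN both act down the slope.
So 133.1 = 100.342 + μ × 93.570, giving μ = (133.1 − 100.342) / 93.570 = 0.3501.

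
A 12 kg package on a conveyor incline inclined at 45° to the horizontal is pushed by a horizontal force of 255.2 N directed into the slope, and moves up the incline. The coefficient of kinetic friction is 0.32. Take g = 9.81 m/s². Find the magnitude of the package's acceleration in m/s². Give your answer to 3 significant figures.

1.07 m/s²

The horizontal push has components F cos 45° = 255.2 × 0.7071 = 180.452 N up the incline and F sin 45° = 255.2 × 0.7071 = 180.452 N pressing into the surface.
The normal force is therefore N = mg cos 45° + F sin 45° = 83.240 + 180.452 = 263.692 N, and kinetic friction down the slope is μN = 0.32 × 263.692 = 84.381 N.
Along the incline: F cos 45° − mg sin 45° − μN = ma, so 180.452 − 83.240 − 84.381 = 12 a, giving a = 1.0693 m/s².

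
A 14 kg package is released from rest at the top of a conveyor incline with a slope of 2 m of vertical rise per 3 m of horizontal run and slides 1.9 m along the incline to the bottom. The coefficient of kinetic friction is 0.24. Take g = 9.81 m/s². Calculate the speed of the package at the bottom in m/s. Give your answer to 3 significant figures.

3.64 m/s

The weight component along the incline is mg sin 33.69° = 76.183 N and the normal force is N = mg cos 33.69° = 114.274 N.
Friction up the slope is f = μN = 0.24 × 114.274 = 27.426 N, so the net downslope force is 76.183 − 27.426 = 48.757 N and a = 48.757 / 14 = 3.4826 m/s².
Starting from rest over a distance of 1.9 m, v² = 2aL = 2 × 3.4826 × 1.9 = 13.2339, so v = 3.6378 m/s.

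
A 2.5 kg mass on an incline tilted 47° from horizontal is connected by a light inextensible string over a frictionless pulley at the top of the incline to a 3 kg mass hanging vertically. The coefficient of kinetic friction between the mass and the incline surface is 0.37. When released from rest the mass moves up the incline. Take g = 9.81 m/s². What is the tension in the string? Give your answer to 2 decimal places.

For the mass on the incline: the weight component along the slope is m₁g sin 47° = 2.5 × 9.81 × 0.7314 = 17.938 N and the normal force is N = m₁g cos 47° = 16.726 N.
Kinetic friction opposes the mass's motion up the incline: f = μN = 0.37 × 16.726 = 6.189 N acting down the slope.
Newton's second law for the mass (up-slope positive): T − 17.938 − 6.189 = 2.5 a. For the hanging mass (downward positive): 3 × 9.81 − T = 3 a.
Adding the two equations eliminates T: 5.303 = 5.5 a, so a = 0.9642 m/s².
Then from the hanging mass's equation, T = 3 × (9.81 − 0.9642) = 26.537 N.

26.54 N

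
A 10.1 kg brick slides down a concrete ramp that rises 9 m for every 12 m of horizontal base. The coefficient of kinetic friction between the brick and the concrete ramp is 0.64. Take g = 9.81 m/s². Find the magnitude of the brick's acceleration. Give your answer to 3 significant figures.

Resolving the weight along the incline: the component pulling the brick down the slope is mg sin 36.87° = 10.1 × 9.81 × 0.6000 = 59.449 N, and the normal force is N = mg cos 36.87° = 10.1 × 9.81 × 0.8000 = 79.265 N.
Kinetic friction acts up the slope with magnitude f = μN = 0.64 × 79.265 = 50.730 N.
Net force along the incline is 59.449 − 50.730 = 8.719 N, so a = 8.719 / 10.1 = 0.8633 m/s².

0.863 m/s²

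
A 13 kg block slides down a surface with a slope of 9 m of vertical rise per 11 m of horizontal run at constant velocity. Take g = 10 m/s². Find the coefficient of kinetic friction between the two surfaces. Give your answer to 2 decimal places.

At constant velocity the net force along the incline is zero: mg sin 39.29° = μ mg cos 39.29°.
So μ = tan 39.29° = 0.6332 / 0.7740 = 0.8181.

0.82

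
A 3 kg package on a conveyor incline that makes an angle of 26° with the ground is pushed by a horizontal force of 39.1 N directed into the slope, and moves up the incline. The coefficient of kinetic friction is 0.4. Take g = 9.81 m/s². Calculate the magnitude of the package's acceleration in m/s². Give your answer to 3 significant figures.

The horizontal push has components F cos 26° = 39.1 × 0.8988 = 35.143 N up the incline and F sin 26° = 39.1 × 0.4384 = 17.141 N pressing into the surface.
The normal force is therefore N = mg cos 26° + F sin 26° = 26.452 + 17.141 = 43.593 N, and kinetic friction down the slope is μN = 0.4 × 43.593 = 17.437 N.
Along the incline: F cos 26° − mg sin 26° − μN = ma, so 35.143 − 12.902 − 17.437 = 3 a, giving a = 1.6013 m/s².

1.60 m/s²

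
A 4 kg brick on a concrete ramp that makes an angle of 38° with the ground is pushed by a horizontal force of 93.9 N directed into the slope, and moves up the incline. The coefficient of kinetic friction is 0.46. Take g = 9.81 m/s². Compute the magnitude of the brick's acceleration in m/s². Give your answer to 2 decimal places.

The horizontal push has components F cos 38° = 93.9 × 0.7880 = 73.993 N up the incline and F sin 38° = 93.9 × 0.6157 = 57.814 N pressing into the surface.
The normal force is therefore N = mg cos 38° + F sin 38° = 30.921 + 57.814 = 88.735 N, and kinetic friction down the slope is μN = 0.46 × 88.735 = 40.818 N.
Along the incline: F cos 38° − mg sin 38° − μN = ma, so 73.993 − 24.160 − 40.818 = 4 a, giving a = 2.2538 m/s².

2.25 m/s²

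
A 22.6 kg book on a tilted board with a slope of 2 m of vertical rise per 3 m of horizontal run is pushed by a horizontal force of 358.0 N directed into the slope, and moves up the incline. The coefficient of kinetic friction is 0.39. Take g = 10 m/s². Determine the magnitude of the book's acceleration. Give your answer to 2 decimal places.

0.96 m/s²

The horizontal push has components F cos 33.69° = 358.0 × 0.8321 = 297.892 N up the incline and F sin 33.69° = 358.0 × 0.5547 = 198.583 N pressing into the surface.
The normal force is therefore N = mg cos 33.69° + F sin 33.69° = 188.055 + 198.583 = 386.638 N, and kinetic friction down the slope is μN = 0.39 × 386.638 = 150.789 N.
Along the incline: F cos 33.69° − mg sin 33.69° − μN = ma, so 297.892 − 125.362 − 150.789 = 22.6 a, giving a = 0.9620 m/s².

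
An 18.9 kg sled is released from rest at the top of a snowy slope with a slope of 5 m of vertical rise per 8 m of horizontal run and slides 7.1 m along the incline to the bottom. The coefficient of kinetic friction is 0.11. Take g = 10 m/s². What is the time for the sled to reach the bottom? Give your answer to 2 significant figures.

The weight component along the incline is mg sin 32.01° = 100.170 N and the normal force is N = mg cos 32.01° = 160.272 N.
Friction up the slope is f = μN = 0.11 × 160.272 = 17.630 N, so the net downslope force is 100.170 − 17.630 = 82.540 N and a = 82.540 / 18.9 = 4.3672 m/s².
Starting from rest, L = ½at², so t = √(2L/a) = √(2 × 7.1 / 4.3672) = 1.8032 s.

1.8 s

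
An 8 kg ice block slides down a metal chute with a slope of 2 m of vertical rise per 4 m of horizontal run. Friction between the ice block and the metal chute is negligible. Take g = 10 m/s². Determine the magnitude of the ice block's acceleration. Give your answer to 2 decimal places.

Resolving the weight along the incline: the component pulling the ice block down the slope is mg sin 26.57° = 8 × 10 × 0.4472 = 35.776 N, and the normal force is N = mg cos 26.57° = 8 × 10 × 0.8944 = 71.552 N.
With no friction the net force along the incline is 35.776 N, so a = g sin 26.57° = 35.776 / 8 = 4.4720 m/s².

4.47 m/s²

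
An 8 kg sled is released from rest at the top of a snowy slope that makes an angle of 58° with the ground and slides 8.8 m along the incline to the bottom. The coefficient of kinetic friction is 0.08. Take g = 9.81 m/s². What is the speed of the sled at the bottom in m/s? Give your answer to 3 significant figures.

The weight component along the incline is mg sin 58° = 66.555 N and the normal force is N = mg cos 58° = 41.588 N.
Friction up the slope is f = μN = 0.08 × 41.588 = 3.327 N, so the net downslope force is 66.555 − 3.327 = 63.228 N and a = 63.228 / 8 = 7.9035 m/s².
Starting from rest over a distance of 8.8 m, v² = 2aL = 2 × 7.9035 × 8.8 = 139.1016, so v = 11.7941 m/s.

11.8 m/s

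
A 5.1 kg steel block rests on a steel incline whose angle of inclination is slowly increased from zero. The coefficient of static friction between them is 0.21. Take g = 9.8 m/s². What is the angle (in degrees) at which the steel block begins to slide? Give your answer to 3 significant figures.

At the threshold of sliding, static friction is at its maximum μ_s N and exactly balances the weight component along the incline: mg sin θ = μ_s mg cos θ.
Hence tan θ = μ_s = 0.21, so θ = arctan(0.21) = 11.8598°.

11.9°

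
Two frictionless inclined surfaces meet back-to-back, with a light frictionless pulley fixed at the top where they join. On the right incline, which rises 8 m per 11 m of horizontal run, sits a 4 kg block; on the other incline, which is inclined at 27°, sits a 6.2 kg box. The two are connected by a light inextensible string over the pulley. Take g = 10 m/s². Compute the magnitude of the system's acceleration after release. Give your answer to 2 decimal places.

0.45 m/s²

Resolve each weight along its own incline: the 4 kg mass has component 4 × 10 × sin 36.03° = 23.527 N down its slope, and the 6.2 kg mass has 6.2 × 10 × sin 27° = 28.147 N down its slope.
The 6.2 kg side's 28.147 N exceeds the other side's 23.527 N, so that mass slides down and the 4 kg mass slides up. Taking that direction as positive, Newton's second law for the whole system gives 28.147 − 23.527 = (4 + 6.2) a, so a = 4.620 / 10.2 = 0.4529 m/s².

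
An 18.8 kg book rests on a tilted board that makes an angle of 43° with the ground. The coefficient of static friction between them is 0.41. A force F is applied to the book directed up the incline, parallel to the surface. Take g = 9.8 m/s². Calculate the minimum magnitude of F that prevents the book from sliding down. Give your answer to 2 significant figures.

The normal force is N = mg cos 43° = 134.745 N. With F at its minimum the book is on the verge of sliding down, so static friction is at its maximum μ_s N = 0.41 × 134.745 = 55.245 N and acts up the slope.
Equilibrium along the incline: F + μ_s N = mg sin 43°, so F = 125.651 − 55.245 = 70.406 N.

70 N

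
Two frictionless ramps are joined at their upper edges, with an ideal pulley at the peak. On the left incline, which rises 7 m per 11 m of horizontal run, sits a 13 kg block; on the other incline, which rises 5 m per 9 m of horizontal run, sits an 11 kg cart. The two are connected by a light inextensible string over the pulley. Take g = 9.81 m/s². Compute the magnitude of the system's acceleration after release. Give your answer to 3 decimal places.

Resolve each weight along its own incline: the 13 kg mass has component 13 × 9.81 × sin 32.47° = 68.468 N down its slope, and the 11 kg mass has 11 × 9.81 × sin 29.05° = 52.406 N down its slope.
The 13 kg side's 68.468 N exceeds the other side's 52.406 N, so that mass slides down and the 11 kg mass slides up. Taking that direction as positive, Newton's second law for the whole system gives 68.468 − 52.406 = (13 + 11) a, so a = 16.062 / 24 = 0.6693 m/s².

0.669 m/s²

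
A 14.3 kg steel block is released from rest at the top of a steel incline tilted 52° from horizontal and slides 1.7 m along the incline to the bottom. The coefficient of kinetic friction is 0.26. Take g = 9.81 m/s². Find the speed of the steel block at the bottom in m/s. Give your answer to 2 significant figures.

The weight component along the incline is mg sin 52° = 110.545 N and the normal force is N = mg cos 52° = 86.367 N.
Friction up the slope is f = μN = 0.26 × 86.367 = 22.455 N, so the net downslope force is 110.545 − 22.455 = 88.090 N and a = 88.090 / 14.3 = 6.1601 m/s².
Starting from rest over a distance of 1.7 m, v² = 2aL = 2 × 6.1601 × 1.7 = 20.9443, so v = 4.5765 m/s.

4.6 m/s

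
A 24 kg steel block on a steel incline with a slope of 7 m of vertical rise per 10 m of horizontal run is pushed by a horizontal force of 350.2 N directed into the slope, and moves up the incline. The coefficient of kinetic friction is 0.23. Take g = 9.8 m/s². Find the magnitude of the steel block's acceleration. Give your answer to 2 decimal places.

2.56 m/s²

The horizontal push has components F cos 34.99° = 350.2 × 0.8192 = 286.884 N up the incline and F sin 34.99° = 350.2 × 0.5735 = 200.840 N pressing into the surface.
The normal force is therefore N = mg cos 34.99° + F sin 34.99° = 192.676 + 200.840 = 393.516 N, and kinetic friction down the slope is μN = 0.23 × 393.516 = 90.509 N.
Along the incline: F cos 34.99° − mg sin 34.99° − μN = ma, so 286.884 − 134.887 − 90.509 = 24 a, giving a = 2.5620 m/s².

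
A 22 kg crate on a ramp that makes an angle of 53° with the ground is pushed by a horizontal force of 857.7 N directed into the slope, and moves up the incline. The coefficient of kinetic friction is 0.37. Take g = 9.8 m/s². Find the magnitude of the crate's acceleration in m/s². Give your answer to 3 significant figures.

1.93 m/s²

The horizontal push has components F cos 53° = 857.7 × 0.6018 = 516.164 N up the incline and F sin 53° = 857.7 × 0.7986 = 684.959 N pressing into the surface.
The normal force is therefore N = mg cos 53° + F sin 53° = 129.748 + 684.959 = 814.707 N, and kinetic friction down the slope is μN = 0.37 × 814.707 = 301.442 N.
Along the incline: F cos 53° − mg sin 53° − μN = ma, so 516.164 − 172.178 − 301.442 = 22 a, giving a = 1.9338 m/s².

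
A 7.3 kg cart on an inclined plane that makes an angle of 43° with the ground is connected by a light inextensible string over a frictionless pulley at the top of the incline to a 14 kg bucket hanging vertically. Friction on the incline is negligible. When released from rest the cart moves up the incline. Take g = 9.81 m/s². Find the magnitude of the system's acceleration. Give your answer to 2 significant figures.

4.2 m/s²

For the cart on the incline: the weight component along the slope is m₁g sin 43° = 7.3 × 9.81 × 0.6820 = 48.840 N and the normal force is N = m₁g cos 43° = 52.374 N.
Newton's second law for the cart (up-slope positive): T − 48.840 = 7.3 a. For the hanging bucket (downward positive): 14 × 9.81 − T = 14 a.
Adding the two equations eliminates T: 88.500 = 21.3 a, so a = 4.1549 m/s².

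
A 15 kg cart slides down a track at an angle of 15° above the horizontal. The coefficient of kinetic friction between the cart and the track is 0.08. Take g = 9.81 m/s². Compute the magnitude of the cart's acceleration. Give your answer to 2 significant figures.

Resolving the weight along the incline: the component pulling the cart down the slope is mg sin 15° = 15 × 9.81 × 0.2588 = 38.082 N, and the normal force is N = mg cos 15° = 15 × 9.81 × 0.9659 = 142.132 N.
Kinetic friction acts up the slope with magnitude f = μN = 0.08 × 142.132 = 11.371 N.
Net force along the incline is 38.082 − 11.371 = 26.711 N, so a = 26.711 / 15 = 1.7807 m/s².

1.8 m/s²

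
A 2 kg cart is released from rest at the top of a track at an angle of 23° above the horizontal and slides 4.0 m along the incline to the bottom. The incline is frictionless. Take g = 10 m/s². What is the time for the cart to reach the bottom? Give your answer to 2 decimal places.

1.43 s

The weight component along the incline is mg sin 23° = 7.815 N and the normal force is N = mg cos 23° = 18.410 N.
With no friction, a = g sin 23° = 3.9073 m/s².
Starting from rest, L = ½at², so t = √(2L/a) = √(2 × 4.0 / 3.9073) = 1.4309 s.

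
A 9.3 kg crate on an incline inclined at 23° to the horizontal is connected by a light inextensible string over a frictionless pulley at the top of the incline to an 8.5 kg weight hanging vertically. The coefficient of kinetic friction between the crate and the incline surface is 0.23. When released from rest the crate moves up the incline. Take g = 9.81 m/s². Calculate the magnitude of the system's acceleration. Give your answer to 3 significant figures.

For the crate on the incline: the weight component along the slope is m₁g sin 23° = 9.3 × 9.81 × 0.3907 = 35.645 N and the normal force is N = m₁g cos 23° = 83.980 N.
Kinetic friction opposes the crate's motion up the incline: f = μN = 0.23 × 83.980 = 19.315 N acting down the slope.
Newton's second law for the crate (up-slope positive): T − 35.645 − 19.315 = 9.3 a. For the hanging weight (downward positive): 8.5 × 9.81 − T = 8.5 a.
Adding the two equations eliminates T: 28.425 = 17.8 a, so a = 1.5969 m/s².

1.60 m/s²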